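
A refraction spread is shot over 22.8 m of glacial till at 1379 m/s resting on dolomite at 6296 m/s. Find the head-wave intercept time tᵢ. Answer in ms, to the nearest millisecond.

θ_c = arcsin(V₁/V₂) = arcsin(1379/6296) = 12.65°; cos θ_c = 0.9757.
tᵢ = 2h·cos θ_c / V₁ = 2·22.8·0.9757 / 1379 = 0.03226 s.

32 ms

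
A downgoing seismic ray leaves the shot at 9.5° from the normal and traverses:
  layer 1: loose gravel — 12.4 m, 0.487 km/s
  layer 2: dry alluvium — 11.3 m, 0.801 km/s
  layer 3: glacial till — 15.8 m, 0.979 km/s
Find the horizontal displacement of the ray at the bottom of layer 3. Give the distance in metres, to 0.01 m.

10.82 m

Ray parameter p = sin 9.5° / 0.487 km/s = 3.3891e-01 s/km.
Layer 1: θ = 9.50°; offset = 12.4·tan 9.50° = 2.0750 m.
Layer 2: sin θ = p·0.801 = 0.2715 → θ = 15.75°; offset = 11.3·tan 15.75° = 3.1872 m.
Layer 3: sin θ = p·0.979 = 0.3318 → θ = 19.38°; offset = 15.8·tan 19.38° = 5.5571 m.
Total horizontal offset = 10.8193 m.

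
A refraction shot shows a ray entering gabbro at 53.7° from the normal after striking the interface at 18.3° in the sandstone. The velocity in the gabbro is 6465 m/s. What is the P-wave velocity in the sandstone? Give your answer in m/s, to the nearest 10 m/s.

2520 m/s

Snell's law: sin 18.3°/V₁ = sin 53.7°/V₂.
V₁ = V₂·sin 18.3°/sin 53.7° = 6465 × 0.3896 = 2518.79 m/s.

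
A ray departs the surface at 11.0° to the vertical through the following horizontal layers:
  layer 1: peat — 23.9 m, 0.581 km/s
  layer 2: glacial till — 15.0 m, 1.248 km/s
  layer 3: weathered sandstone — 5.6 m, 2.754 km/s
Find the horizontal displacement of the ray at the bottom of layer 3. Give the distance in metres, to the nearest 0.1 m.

23.3 m

p = sin θ₁/V₁ = sin 11.0°/0.581 = 3.2841e-01 s/km is conserved through the stack.
Layer 1: θ = 11.00°; offset = 23.9·tan 11.00° = 4.646 m.
Layer 2: sin θ = p·1.248 = 0.4099 → θ = 24.20°; offset = 15.0·tan 24.20° = 6.740 m.
Layer 3: sin θ = p·2.754 = 0.9045 → θ = 64.75°; offset = 5.6·tan 64.75° = 11.874 m.
Summing the layer offsets gives 23.259 m.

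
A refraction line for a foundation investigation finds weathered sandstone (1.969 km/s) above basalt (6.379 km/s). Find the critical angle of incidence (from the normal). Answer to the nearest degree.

Critical incidence: sin θ_c = V₁/V₂ = 1.969/6.379 = 0.3087.
θ_c = arcsin 0.3087 = 17.98°.

18°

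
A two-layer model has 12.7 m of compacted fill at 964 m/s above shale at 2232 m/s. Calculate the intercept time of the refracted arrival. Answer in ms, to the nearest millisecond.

24 ms

tᵢ = 2h·√(V₂²−V₁²)/(V₁V₂).
√(V₂²−V₁²) = √(2232²−964²) = 2013.1 m/s.
tᵢ = 2·12.7·2013.1/(964·2232) = 0.02376 s.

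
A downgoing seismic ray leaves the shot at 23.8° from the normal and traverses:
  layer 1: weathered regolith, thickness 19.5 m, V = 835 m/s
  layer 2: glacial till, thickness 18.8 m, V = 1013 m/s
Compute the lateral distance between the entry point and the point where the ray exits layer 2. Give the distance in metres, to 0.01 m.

Ray parameter p = sin 23.8° / 835 m/s = 4.8329e-04 s/m.
Layer 1: θ = 23.80°; offset = 19.5·tan 23.80° = 8.6005 m.
Layer 2: sin θ = p·1013 = 0.4896 → θ = 29.31°; offset = 18.8·tan 29.31° = 10.5554 m.
Summing the layer offsets gives 19.1559 m.

19.16 m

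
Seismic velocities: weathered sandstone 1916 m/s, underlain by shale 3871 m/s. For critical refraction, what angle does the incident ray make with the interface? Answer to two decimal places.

At critical incidence the refracted ray runs along the interface (θ₂ = 90°), so sin θ_c = V₁/V₂.
θ_c = arcsin(1916/3871) = arcsin 0.4950 = 29.67°.
Measured from the interface: 90° − 29.67° = 60.33°.

60.33°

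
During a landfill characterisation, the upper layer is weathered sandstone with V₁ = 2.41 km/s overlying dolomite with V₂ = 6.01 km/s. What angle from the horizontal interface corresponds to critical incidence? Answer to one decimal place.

66.4°

At critical incidence the refracted ray runs along the interface (θ₂ = 90°), so sin θ_c = V₁/V₂.
θ_c = arcsin(2.41/6.01) = arcsin 0.4010 = 23.64°.
Measured from the interface: 90° − 23.64° = 66.36°.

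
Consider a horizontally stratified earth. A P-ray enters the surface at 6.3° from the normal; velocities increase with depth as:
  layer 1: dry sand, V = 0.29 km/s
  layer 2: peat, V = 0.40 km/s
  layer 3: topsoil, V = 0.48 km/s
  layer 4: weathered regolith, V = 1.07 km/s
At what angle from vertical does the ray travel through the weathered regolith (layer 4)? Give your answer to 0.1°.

23.9°

Ray parameter p = sin 6.3° / 0.29 = 3.7839e-01 s/km.
sin θ_4 = p·V_4 = 3.7839e-01 × 1.07 = 0.4049.
θ_4 = 23.88° from the vertical.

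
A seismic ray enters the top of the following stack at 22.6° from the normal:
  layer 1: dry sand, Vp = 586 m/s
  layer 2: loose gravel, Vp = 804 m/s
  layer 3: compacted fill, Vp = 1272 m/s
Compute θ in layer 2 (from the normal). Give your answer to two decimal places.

31.82°

Snell's law across each interface conserves sin θ / V, so sin θ_2 = V_2·sin θ₁/V₁.
sin θ_2 = 804 × sin 22.6° / 586 = 0.5273.
θ_2 = 31.82° from the vertical.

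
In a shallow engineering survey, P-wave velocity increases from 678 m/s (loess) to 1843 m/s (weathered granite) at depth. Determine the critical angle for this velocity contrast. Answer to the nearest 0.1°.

Critical incidence: sin θ_c = V₁/V₂ = 678/1843 = 0.3679.
θ_c = arcsin 0.3679 = 21.58°.

21.6°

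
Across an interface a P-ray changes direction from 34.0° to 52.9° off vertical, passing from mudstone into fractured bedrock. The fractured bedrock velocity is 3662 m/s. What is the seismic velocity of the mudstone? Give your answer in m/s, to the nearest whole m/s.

2567 m/s

sin 34.0° = 0.5592; sin 52.9° = 0.7976.
V₁ = V₂·(sin θ₁/sin θ₂) = 3662·(0.5592/0.7976) = 2567.46 m/s.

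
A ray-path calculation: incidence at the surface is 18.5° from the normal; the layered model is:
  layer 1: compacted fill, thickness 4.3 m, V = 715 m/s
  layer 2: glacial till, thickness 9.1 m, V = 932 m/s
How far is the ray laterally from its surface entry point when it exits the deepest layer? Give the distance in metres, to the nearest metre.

Ray parameter p = sin 18.5° / 715 m/s = 4.4378e-04 s/m.
Layer 1: θ = 18.50°; offset = 4.3·tan 18.50° = 1.439 m.
Layer 2: sin θ = p·932 = 0.4136 → θ = 24.43°; offset = 9.1·tan 24.43° = 4.134 m.
Summing the layer offsets gives 5.573 m.

6 m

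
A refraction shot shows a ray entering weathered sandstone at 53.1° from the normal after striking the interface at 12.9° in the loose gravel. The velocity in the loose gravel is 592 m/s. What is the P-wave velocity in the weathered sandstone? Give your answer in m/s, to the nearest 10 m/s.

sin 12.9° = 0.2233; sin 53.1° = 0.7997.
V₂ = V₁·(sin θ₂/sin θ₁) = 592·(0.7997/0.2233) = 2120.55 m/s.

2120 m/s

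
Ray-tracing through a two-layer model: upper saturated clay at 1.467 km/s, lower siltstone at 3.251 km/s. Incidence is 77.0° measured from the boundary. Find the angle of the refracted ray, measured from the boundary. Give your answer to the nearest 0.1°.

Angle from the normal: 90° − 77.0° = 13.0°.
Snell's law: sin θ₂ = (V₂/V₁)·sin θ₁ = (3.251/1.467)·sin 13.0° = 0.4985.
θ₂ = arcsin 0.4985 = 29.90° from the normal.
From the interface: 90° − 29.90° = 60.10°.

60.1°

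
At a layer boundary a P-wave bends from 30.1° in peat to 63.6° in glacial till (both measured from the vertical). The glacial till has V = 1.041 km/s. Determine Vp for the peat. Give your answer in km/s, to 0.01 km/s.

Snell's law: sin 30.1°/V₁ = sin 63.6°/V₂.
V₁ = V₂·sin 30.1°/sin 63.6° = 1.041 × 0.5599 = 0.58 km/s.

0.58 km/s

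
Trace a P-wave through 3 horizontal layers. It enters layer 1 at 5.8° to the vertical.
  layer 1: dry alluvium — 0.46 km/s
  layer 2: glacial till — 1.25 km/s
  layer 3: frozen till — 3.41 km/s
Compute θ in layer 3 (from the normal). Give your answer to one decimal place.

Ray parameter p = sin 5.8° / 0.46 = 2.1969e-01 s/km.
sin θ_3 = p·V_3 = 2.1969e-01 × 3.41 = 0.7491.
θ_3 = arcsin 0.7491 = 48.52°.

48.5°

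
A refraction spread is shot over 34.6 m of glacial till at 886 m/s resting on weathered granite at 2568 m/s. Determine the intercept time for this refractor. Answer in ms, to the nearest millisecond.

73 ms

θ_c = arcsin(V₁/V₂) = arcsin(886/2568) = 20.18°; cos θ_c = 0.9386.
tᵢ = 2h·cos θ_c / V₁ = 2·34.6·0.9386 / 886 = 0.07331 s.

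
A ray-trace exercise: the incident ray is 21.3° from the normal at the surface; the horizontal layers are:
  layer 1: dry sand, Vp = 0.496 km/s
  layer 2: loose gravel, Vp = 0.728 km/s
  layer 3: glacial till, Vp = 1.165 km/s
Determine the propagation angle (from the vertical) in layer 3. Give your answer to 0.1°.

Ray parameter p = sin 21.3° / 0.496 = 7.3236e-01 s/km.
sin θ_3 = p·V_3 = 7.3236e-01 × 1.165 = 0.8532.
θ_3 = 58.56° from the vertical.

58.6°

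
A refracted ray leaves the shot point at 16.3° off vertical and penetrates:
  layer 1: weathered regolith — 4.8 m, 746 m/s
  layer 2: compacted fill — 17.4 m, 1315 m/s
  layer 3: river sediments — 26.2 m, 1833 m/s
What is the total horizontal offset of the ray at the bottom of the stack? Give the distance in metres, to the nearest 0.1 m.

Ray parameter p = sin 16.3° / 746 m/s = 3.7623e-04 s/m.
Layer 1: θ = 16.30°; offset = 4.8·tan 16.30° = 1.404 m.
Layer 2: sin θ = p·1315 = 0.4947 → θ = 29.65°; offset = 17.4·tan 29.65° = 9.906 m.
Layer 3: sin θ = p·1833 = 0.6896 → θ = 43.60°; offset = 26.2·tan 43.60° = 24.950 m.
Σ offsets = 36.260 m.

36.3 m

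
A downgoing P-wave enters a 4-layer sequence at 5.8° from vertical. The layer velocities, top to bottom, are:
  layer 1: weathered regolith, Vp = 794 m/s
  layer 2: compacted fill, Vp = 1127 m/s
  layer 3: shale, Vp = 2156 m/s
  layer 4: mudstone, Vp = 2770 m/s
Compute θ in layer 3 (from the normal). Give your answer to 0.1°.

Snell's law across each interface conserves sin θ / V, so sin θ_3 = V_3·sin θ₁/V₁.
sin θ_3 = 2156 × sin 5.8° / 794 = 0.2744.
θ_3 = 15.93° from the vertical.

15.9°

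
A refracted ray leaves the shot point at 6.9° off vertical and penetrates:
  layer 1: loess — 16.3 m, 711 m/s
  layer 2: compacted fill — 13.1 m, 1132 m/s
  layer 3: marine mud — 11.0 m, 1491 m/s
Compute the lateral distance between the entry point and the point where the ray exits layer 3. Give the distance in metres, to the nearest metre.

7 m

Ray parameter p = sin 6.9° / 711 m/s = 1.6897e-04 s/m.
Layer 1: θ = 6.90°; offset = 16.3·tan 6.90° = 1.973 m.
Layer 2: sin θ = p·1132 = 0.1913 → θ = 11.03°; offset = 13.1·tan 11.03° = 2.553 m.
Layer 3: sin θ = p·1491 = 0.2519 → θ = 14.59°; offset = 11.0·tan 14.59° = 2.864 m.
Σ offsets = 7.389 m.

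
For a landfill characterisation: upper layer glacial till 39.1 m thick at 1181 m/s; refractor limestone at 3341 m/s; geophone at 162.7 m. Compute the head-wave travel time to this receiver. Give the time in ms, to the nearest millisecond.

θ_c = arcsin(V₁/V₂) = arcsin(1181/3341) = 20.70°, cos θ_c = 0.9354.
Intercept time tᵢ = 2h cos θ_c / V₁ = 2·39.1·0.9354/1181 = 0.06194 s.
t = x/V₂ + tᵢ = 162.7/3341 + 0.06194 = 0.11064 s.

111 ms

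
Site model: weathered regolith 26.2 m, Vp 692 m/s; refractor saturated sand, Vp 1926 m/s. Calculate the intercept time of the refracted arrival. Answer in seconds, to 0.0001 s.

0.0707 s

tᵢ = 2h·√(V₂²−V₁²)/(V₁V₂).
√(V₂²−V₁²) = √(1926²−692²) = 1797.4 m/s.
tᵢ = 2·26.2·1797.4/(692·1926) = 0.07067 s.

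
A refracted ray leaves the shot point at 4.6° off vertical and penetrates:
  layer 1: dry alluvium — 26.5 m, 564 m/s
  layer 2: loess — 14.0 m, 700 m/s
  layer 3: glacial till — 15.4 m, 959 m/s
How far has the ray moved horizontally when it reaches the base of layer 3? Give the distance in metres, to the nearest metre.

6 m

Ray parameter p = sin 4.6° / 564 m/s = 1.4220e-04 s/m.
Layer 1: θ = 4.60°; offset = 26.5·tan 4.60° = 2.132 m.
Layer 2: sin θ = p·700 = 0.0995 → θ = 5.71°; offset = 14.0·tan 5.71° = 1.400 m.
Layer 3: sin θ = p·959 = 0.1364 → θ = 7.84°; offset = 15.4·tan 7.84° = 2.120 m.
Summing the layer offsets gives 5.652 m.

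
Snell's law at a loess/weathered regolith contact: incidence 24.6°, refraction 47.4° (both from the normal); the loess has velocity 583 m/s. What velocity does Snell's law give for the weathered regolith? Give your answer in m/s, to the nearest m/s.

Snell's law: sin 24.6°/V₁ = sin 47.4°/V₂.
V₂ = V₁·sin 47.4°/sin 24.6° = 583 × 1.7683 = 1030.90 m/s.

1031 m/s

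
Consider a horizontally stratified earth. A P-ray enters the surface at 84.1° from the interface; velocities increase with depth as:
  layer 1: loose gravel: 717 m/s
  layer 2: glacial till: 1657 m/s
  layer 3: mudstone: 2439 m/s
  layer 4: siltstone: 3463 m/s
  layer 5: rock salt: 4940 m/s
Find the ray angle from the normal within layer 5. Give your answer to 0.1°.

45.1°

From the normal: θ₁ = 90° − 84.1° = 5.9°.
Ray parameter p = sin 5.9° / 717 = 1.4336e-04 s/m.
sin θ_5 = p·V_5 = 1.4336e-04 × 4940 = 0.7082.
θ_5 = 45.09° from the vertical.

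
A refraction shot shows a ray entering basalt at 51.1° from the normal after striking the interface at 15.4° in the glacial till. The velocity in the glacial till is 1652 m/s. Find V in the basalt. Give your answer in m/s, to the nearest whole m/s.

4841 m/s

Snell's law: sin 15.4°/V₁ = sin 51.1°/V₂.
V₂ = V₁·sin 51.1°/sin 15.4° = 1652 × 2.9306 = 4841.38 m/s.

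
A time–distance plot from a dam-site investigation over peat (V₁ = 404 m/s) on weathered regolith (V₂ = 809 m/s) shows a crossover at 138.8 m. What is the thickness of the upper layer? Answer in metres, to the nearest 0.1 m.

40.1 m

h = (x_cross/2)·√((V₂−V₁)/(V₂+V₁)).
(V₂−V₁)/(V₂+V₁) = (809−404)/(809+404) = 0.3339; √ = 0.5778.
h = (138.8/2)·0.5778 = 40.10 m.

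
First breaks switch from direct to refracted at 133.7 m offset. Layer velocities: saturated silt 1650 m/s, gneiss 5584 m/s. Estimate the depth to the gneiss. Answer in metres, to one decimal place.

49.3 m

h = (x_cross/2)·√((V₂−V₁)/(V₂+V₁)).
(V₂−V₁)/(V₂+V₁) = (5584−1650)/(5584+1650) = 0.5438; √ = 0.7374.
h = (133.7/2)·0.7374 = 49.30 m.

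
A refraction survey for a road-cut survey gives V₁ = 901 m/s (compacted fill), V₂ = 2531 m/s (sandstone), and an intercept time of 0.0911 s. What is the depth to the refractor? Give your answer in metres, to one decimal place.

θ_c = arcsin(901/2531) = 20.85°; cos θ_c = 0.9345.
tᵢ = 2h cos θ_c/V₁ ⇒ h = tᵢ·V₁/(2 cos θ_c) = 0.0911·901/(2·0.9345) = 43.92 m.

43.9 m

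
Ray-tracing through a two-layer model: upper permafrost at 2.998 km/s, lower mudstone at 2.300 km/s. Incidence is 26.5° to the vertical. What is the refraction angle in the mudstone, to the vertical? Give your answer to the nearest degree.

Snell's law: sin θ₂ = (V₂/V₁)·sin θ₁ = (2.300/2.998)·sin 26.5° = 0.3423.
θ₂ = sin⁻¹(0.3423) = 20.02° (from vertical).

20°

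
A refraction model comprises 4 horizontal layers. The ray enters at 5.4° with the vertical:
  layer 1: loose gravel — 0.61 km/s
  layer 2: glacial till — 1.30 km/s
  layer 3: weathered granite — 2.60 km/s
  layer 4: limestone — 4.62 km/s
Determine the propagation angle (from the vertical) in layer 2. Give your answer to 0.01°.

11.57°

Ray parameter p = sin 5.4° / 0.61 = 1.5428e-01 s/km.
sin θ_2 = p·V_2 = 1.5428e-01 × 1.30 = 0.2006.
θ_2 = 11.57° from the vertical.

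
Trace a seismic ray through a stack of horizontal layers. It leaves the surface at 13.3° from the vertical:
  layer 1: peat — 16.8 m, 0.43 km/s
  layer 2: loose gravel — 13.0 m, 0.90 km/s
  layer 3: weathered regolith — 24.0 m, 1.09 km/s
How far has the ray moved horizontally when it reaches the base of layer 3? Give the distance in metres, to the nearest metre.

28 m

Apply Snell's law at each interface; in layer i the horizontal offset is hᵢ·tan θᵢ.
Layer 1: θ = 13.30°; offset = 16.8·tan 13.30° = 3.971 m.
Layer 2: sin θ = 0.90·sin 13.3°/0.43 = 0.4815, θ = 28.78°; offset = 13.0·tan 28.78° = 7.142 m.
Layer 3: sin θ = 1.09·sin 13.3°/0.43 = 0.5831, θ = 35.67°; offset = 24.0·tan 35.67° = 17.228 m.
Σ offsets = 28.341 m.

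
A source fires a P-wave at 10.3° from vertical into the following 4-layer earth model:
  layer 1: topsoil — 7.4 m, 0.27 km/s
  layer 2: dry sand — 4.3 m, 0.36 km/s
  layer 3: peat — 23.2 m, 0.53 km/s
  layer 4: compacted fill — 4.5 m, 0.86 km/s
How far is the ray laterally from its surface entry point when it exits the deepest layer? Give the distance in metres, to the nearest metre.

14 m

Apply Snell's law at each interface; in layer i the horizontal offset is hᵢ·tan θᵢ.
Layer 1: θ = 10.30°; offset = 7.4·tan 10.30° = 1.345 m.
Layer 2: sin θ = 0.36·sin 10.3°/0.27 = 0.2384, θ = 13.79°; offset = 4.3·tan 13.79° = 1.056 m.
Layer 3: sin θ = 0.53·sin 10.3°/0.27 = 0.3510, θ = 20.55°; offset = 23.2·tan 20.55° = 8.696 m.
Layer 4: sin θ = 0.86·sin 10.3°/0.27 = 0.5695, θ = 34.72°; offset = 4.5·tan 34.72° = 3.118 m.
Total horizontal offset = 14.214 m.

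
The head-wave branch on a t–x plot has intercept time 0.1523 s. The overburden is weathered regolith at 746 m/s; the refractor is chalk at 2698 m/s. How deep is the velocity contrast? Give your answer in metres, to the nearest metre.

θ_c = arcsin(746/2698) = 16.05°; cos θ_c = 0.9610.
tᵢ = 2h cos θ_c/V₁ ⇒ h = tᵢ·V₁/(2 cos θ_c) = 0.1523·746/(2·0.9610) = 59.11 m.

59 m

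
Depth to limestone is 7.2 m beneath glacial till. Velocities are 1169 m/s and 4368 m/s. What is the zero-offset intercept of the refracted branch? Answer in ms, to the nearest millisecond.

12 ms

tᵢ = 2h·√(V₂²−V₁²)/(V₁V₂).
√(V₂²−V₁²) = √(4368²−1169²) = 4208.7 m/s.
tᵢ = 2·7.2·4208.7/(1169·4368) = 0.01187 s.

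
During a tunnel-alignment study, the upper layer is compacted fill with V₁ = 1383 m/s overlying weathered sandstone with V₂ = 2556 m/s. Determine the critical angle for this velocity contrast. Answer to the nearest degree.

Critical incidence: sin θ_c = V₁/V₂ = 1383/2556 = 0.5411.
θ_c = arcsin 0.5411 = 32.76°.

33°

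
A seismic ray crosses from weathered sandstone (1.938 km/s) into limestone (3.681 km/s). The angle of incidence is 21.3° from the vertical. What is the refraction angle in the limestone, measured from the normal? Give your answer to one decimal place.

43.6°

Snell's law: sin θ₂ = (V₂/V₁)·sin θ₁ = (3.681/1.938)·sin 21.3° = 0.6900.
θ₂ = arcsin 0.6900 = 43.63° from the normal.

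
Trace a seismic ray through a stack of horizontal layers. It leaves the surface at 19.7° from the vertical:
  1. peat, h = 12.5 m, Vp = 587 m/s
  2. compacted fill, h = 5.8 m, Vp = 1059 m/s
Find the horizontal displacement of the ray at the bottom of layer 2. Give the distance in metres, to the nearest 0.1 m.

Ray parameter p = sin 19.7° / 587 m/s = 5.7427e-04 s/m.
Layer 1: θ = 19.70°; offset = 12.5·tan 19.70° = 4.476 m.
Layer 2: sin θ = p·1059 = 0.6081 → θ = 37.46°; offset = 5.8·tan 37.46° = 4.443 m.
Summing the layer offsets gives 8.919 m.

8.9 m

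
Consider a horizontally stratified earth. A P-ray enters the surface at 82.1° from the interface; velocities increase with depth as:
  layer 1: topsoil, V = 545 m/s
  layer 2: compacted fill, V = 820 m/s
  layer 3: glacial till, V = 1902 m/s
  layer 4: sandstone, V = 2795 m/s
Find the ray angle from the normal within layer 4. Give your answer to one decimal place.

44.8°

From the normal: θ₁ = 90° − 82.1° = 7.9°.
Snell's law across each interface conserves sin θ / V, so sin θ_4 = V_4·sin θ₁/V₁.
sin θ_4 = 2795 × sin 7.9° / 545 = 0.7049.
θ_4 = 44.82° from the vertical.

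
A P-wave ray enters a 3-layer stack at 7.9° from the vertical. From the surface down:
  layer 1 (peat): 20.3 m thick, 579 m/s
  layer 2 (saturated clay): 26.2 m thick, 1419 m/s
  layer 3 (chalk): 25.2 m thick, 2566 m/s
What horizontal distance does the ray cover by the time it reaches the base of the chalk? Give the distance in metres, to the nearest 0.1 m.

31.5 m

p = sin θ₁/V₁ = sin 7.9°/579 = 2.3738e-04 s/m is conserved through the stack.
Layer 1: θ = 7.90°; offset = 20.3·tan 7.90° = 2.817 m.
Layer 2: sin θ = p·1419 = 0.3368 → θ = 19.68°; offset = 26.2·tan 19.68° = 9.373 m.
Layer 3: sin θ = p·2566 = 0.6091 → θ = 37.53°; offset = 25.2·tan 37.53° = 19.355 m.
Σ offsets = 31.545 m.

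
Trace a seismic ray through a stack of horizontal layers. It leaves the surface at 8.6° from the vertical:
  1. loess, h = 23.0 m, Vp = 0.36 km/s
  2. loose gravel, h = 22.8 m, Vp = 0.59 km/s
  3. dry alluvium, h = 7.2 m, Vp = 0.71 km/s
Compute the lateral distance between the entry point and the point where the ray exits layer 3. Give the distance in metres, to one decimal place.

Ray parameter p = sin 8.6° / 0.36 km/s = 4.1538e-01 s/km.
Layer 1: θ = 8.60°; offset = 23.0·tan 8.60° = 3.478 m.
Layer 2: sin θ = p·0.59 = 0.2451 → θ = 14.19°; offset = 22.8·tan 14.19° = 5.763 m.
Layer 3: sin θ = p·0.71 = 0.2949 → θ = 17.15°; offset = 7.2·tan 17.15° = 2.222 m.
Total horizontal offset = 11.464 m.

11.5 m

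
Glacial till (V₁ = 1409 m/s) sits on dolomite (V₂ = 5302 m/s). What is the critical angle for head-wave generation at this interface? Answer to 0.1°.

15.4°

Critical incidence: sin θ_c = V₁/V₂ = 1409/5302 = 0.2657.
θ_c = arcsin 0.2657 = 15.41°.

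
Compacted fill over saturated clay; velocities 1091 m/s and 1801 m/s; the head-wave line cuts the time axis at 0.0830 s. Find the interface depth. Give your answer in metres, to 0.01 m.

θ_c = arcsin(1091/1801) = 37.28°; cos θ_c = 0.7956.
tᵢ = 2h cos θ_c/V₁ ⇒ h = tᵢ·V₁/(2 cos θ_c) = 0.083·1091/(2·0.7956) = 56.91 m.

56.91 m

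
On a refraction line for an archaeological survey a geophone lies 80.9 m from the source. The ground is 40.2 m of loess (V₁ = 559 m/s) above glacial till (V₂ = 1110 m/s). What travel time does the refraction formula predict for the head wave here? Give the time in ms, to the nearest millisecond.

t = x/V₂ + 2h·√(V₂²−V₁²)/(V₁V₂).
√(V₂²−V₁²) = √(1110²−559²) = 959.0 m/s; delay term = 2·40.2·959.0/(559·1110) = 0.12426 s.
t = 80.9/1110 + 0.12426 = 0.19714 s.

197 ms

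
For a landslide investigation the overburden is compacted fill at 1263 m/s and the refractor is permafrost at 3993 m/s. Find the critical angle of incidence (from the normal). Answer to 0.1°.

At critical incidence the refracted ray runs along the interface (θ₂ = 90°), so sin θ_c = V₁/V₂.
θ_c = arcsin(1263/3993) = arcsin 0.3163 = 18.44°.

18.4°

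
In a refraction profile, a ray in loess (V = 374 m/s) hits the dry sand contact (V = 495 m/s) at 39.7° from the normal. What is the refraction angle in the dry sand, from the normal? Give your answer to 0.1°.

57.7°

Snell's law: sin θ₂ = (V₂/V₁)·sin θ₁ = (495/374)·sin 39.7° = 0.8454.
θ₂ = sin⁻¹(0.8454) = 57.72° (from vertical).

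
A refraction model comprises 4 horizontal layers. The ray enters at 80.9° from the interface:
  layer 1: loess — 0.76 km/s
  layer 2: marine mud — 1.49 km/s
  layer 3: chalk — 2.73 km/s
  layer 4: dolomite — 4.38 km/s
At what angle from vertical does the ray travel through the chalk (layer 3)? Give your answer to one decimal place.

From the normal: θ₁ = 90° − 80.9° = 9.1°.
Ray parameter p = sin 9.1° / 0.76 = 2.0810e-01 s/km.
sin θ_3 = p·V_3 = 2.0810e-01 × 2.73 = 0.5681.
θ_3 = arcsin 0.5681 = 34.62°.

34.6°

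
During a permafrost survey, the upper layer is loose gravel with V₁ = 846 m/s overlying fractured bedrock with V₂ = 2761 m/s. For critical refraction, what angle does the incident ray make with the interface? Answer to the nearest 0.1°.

72.2°

Critical incidence: sin θ_c = V₁/V₂ = 846/2761 = 0.3064.
θ_c = arcsin 0.3064 = 17.84°.
Measured from the interface: 90° − 17.84° = 72.16°.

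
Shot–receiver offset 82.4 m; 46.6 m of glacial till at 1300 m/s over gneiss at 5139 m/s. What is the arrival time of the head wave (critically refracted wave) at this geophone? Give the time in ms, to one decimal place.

85.4 ms

θ_c = arcsin(V₁/V₂) = arcsin(1300/5139) = 14.65°, cos θ_c = 0.9675.
Intercept time tᵢ = 2h cos θ_c / V₁ = 2·46.6·0.9675/1300 = 0.06936 s.
t = x/V₂ + tᵢ = 82.4/5139 + 0.06936 = 0.08539 s.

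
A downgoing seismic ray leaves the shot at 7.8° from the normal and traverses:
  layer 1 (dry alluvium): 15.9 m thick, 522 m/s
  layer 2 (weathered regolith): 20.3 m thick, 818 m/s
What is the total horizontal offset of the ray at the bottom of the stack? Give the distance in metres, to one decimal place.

6.6 m

p = sin θ₁/V₁ = sin 7.8°/522 = 2.5999e-04 s/m is conserved through the stack.
Layer 1: θ = 7.80°; offset = 15.9·tan 7.80° = 2.178 m.
Layer 2: sin θ = p·818 = 0.2127 → θ = 12.28°; offset = 20.3·tan 12.28° = 4.418 m.
Σ offsets = 6.596 m.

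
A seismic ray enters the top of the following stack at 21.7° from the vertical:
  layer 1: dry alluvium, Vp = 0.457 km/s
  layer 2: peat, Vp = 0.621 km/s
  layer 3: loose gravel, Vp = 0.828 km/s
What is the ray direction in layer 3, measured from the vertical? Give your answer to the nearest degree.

Snell's law across each interface conserves sin θ / V, so sin θ_3 = V_3·sin θ₁/V₁.
sin θ_3 = 0.828 × sin 21.7° / 0.457 = 0.6699.
θ_3 = arcsin 0.6699 = 42.06°.

42°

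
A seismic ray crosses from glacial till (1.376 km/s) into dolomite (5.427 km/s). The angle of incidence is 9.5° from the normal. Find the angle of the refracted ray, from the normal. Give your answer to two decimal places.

40.61°

sin θ₁/V₁ = sin θ₂/V₂ ⇒ sin θ₂ = 5.427·sin 9.5°/1.376 = 5.427·0.1650/1.376 = 0.6510.
θ₂ = arcsin 0.6510 = 40.61° from the normal.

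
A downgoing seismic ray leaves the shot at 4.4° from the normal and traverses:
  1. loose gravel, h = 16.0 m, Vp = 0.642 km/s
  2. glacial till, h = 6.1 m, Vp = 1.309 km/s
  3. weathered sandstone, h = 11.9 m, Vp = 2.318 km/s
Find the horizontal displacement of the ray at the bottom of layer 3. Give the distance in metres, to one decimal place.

p = sin θ₁/V₁ = sin 4.4°/0.642 = 1.1950e-01 s/km is conserved through the stack.
Layer 1: θ = 4.40°; offset = 16.0·tan 4.40° = 1.231 m.
Layer 2: sin θ = p·1.309 = 0.1564 → θ = 9.00°; offset = 6.1·tan 9.00° = 0.966 m.
Layer 3: sin θ = p·2.318 = 0.2770 → θ = 16.08°; offset = 11.9·tan 16.08° = 3.431 m.
Summing the layer offsets gives 5.628 m.

5.6 m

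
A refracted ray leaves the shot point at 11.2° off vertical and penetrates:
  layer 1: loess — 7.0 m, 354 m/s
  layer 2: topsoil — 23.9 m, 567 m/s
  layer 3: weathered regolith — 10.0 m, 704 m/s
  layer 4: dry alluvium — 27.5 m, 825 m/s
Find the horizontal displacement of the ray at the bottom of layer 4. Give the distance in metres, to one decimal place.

p = sin θ₁/V₁ = sin 11.2°/354 = 5.4868e-04 s/m is conserved through the stack.
Layer 1: θ = 11.20°; offset = 7.0·tan 11.20° = 1.386 m.
Layer 2: sin θ = p·567 = 0.3111 → θ = 18.13°; offset = 23.9·tan 18.13° = 7.824 m.
Layer 3: sin θ = p·704 = 0.3863 → θ = 22.72°; offset = 10.0·tan 22.72° = 4.188 m.
Layer 4: sin θ = p·825 = 0.4527 → θ = 26.91°; offset = 27.5·tan 26.91° = 13.960 m.
Summing the layer offsets gives 27.358 m.

27.4 m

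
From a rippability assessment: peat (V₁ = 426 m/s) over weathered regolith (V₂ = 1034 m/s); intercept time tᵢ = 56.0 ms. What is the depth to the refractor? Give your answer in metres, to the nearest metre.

h = tᵢ·V₁·V₂ / (2·√(V₂²−V₁²)).
√(V₂²−V₁²) = √(1034² − 426²) = 942.2 m/s.
h = 0.056 s × 426 × 1034 / (2 × 942.2) = 13.09 m.

13 m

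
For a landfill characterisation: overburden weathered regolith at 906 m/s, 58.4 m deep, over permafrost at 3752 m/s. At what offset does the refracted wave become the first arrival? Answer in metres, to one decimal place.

θ_c = arcsin(906/3752) = 13.97°, so cos θ_c = 0.9704 and tᵢ = 2h cos θ_c/V₁ = 0.1251 s.
At crossover x/V₁ = x/V₂ + tᵢ ⇒ x = tᵢ/(1/V₁ − 1/V₂) = 0.12510/(1.1038e-03 − 2.6652e-04) = 149.43 m.

149.4 m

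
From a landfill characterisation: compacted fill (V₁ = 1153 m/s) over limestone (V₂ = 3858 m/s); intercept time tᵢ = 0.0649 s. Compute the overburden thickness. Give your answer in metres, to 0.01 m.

h = tᵢ·V₁·V₂ / (2·√(V₂²−V₁²)).
√(V₂²−V₁²) = √(3858² − 1153²) = 3681.7 m/s.
h = 0.0649 s × 1153 × 3858 / (2 × 3681.7) = 39.21 m.

39.21 m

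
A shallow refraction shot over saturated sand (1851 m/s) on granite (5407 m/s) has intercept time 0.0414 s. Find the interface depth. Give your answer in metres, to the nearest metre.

θ_c = arcsin(1851/5407) = 20.02°; cos θ_c = 0.9396.
tᵢ = 2h cos θ_c/V₁ ⇒ h = tᵢ·V₁/(2 cos θ_c) = 0.0414·1851/(2·0.9396) = 40.78 m.

41 m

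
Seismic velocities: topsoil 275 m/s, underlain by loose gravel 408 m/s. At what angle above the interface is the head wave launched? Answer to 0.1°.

47.6°

Critical incidence: sin θ_c = V₁/V₂ = 275/408 = 0.6740.
θ_c = arcsin 0.6740 = 42.38°.
Measured from the interface: 90° − 42.38° = 47.62°.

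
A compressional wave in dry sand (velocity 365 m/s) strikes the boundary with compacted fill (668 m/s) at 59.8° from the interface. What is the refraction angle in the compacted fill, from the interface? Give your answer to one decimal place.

23.0°

Convert to the normal: θ₁ = 90° − 59.8° = 30.2°.
sin θ₁/V₁ = sin θ₂/V₂ ⇒ sin θ₂ = 668·sin 30.2°/365 = 668·0.5030/365 = 0.9206.
θ₂ = sin⁻¹(0.9206) = 67.01° (from vertical).
From the interface: 90° − 67.01° = 22.99°.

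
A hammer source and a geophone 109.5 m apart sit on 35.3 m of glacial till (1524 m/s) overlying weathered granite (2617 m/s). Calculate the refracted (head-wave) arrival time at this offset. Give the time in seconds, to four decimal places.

θ_c = arcsin(V₁/V₂) = arcsin(1524/2617) = 35.62°, cos θ_c = 0.8129.
Intercept time tᵢ = 2h cos θ_c / V₁ = 2·35.3·0.8129/1524 = 0.03766 s.
t = x/V₂ + tᵢ = 109.5/2617 + 0.03766 = 0.07950 s.

0.0795 s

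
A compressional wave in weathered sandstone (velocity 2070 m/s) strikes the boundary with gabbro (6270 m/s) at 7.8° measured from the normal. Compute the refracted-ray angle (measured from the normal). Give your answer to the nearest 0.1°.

sin θ₁/V₁ = sin θ₂/V₂ ⇒ sin θ₂ = 6270·sin 7.8°/2070 = 6270·0.1357/2070 = 0.4111.
θ₂ = arcsin 0.4111 = 24.27° from the normal.

24.3°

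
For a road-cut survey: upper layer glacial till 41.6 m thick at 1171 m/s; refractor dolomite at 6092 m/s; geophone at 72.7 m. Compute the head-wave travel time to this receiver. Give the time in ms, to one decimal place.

t = x/V₂ + 2h·√(V₂²−V₁²)/(V₁V₂).
√(V₂²−V₁²) = √(6092²−1171²) = 5978.4 m/s; delay term = 2·41.6·5978.4/(1171·6092) = 0.06973 s.
t = 72.7/6092 + 0.06973 = 0.08166 s.

81.7 ms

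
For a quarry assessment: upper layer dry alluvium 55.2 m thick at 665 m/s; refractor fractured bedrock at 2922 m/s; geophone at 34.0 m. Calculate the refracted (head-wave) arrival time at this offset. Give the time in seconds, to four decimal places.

0.1733 s

θ_c = arcsin(V₁/V₂) = arcsin(665/2922) = 13.15°, cos θ_c = 0.9738.
Intercept time tᵢ = 2h cos θ_c / V₁ = 2·55.2·0.9738/665 = 0.16166 s.
t = x/V₂ + tᵢ = 34.0/2922 + 0.16166 = 0.17329 s.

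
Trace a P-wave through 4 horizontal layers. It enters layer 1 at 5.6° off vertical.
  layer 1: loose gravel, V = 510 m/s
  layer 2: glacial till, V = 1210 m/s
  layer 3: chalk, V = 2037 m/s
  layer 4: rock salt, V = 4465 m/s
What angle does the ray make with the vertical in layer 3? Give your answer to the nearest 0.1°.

22.9°

Ray parameter p = sin 5.6° / 510 = 1.9134e-04 s/m.
sin θ_3 = p·V_3 = 1.9134e-04 × 2037 = 0.3898.
θ_3 = 22.94° from the vertical.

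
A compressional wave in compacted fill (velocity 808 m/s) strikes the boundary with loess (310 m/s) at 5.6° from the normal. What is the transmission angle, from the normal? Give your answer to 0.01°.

sin θ₁/V₁ = sin θ₂/V₂ ⇒ sin θ₂ = 310·sin 5.6°/808 = 310·0.0976/808 = 0.0374.
θ₂ = sin⁻¹(0.0374) = 2.15° (from vertical).

2.15°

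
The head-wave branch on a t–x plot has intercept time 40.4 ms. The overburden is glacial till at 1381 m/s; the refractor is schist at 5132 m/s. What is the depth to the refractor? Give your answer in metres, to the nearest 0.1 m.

θ_c = arcsin(1381/5132) = 15.61°; cos θ_c = 0.9631.
tᵢ = 2h cos θ_c/V₁ ⇒ h = tᵢ·V₁/(2 cos θ_c) = 0.0404·1381/(2·0.9631) = 28.96 m.

29.0 m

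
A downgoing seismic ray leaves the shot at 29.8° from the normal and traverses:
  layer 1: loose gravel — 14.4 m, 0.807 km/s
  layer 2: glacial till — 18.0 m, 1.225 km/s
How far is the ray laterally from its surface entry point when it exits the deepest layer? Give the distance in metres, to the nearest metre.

Apply Snell's law at each interface; in layer i the horizontal offset is hᵢ·tan θᵢ.
Layer 1: θ = 29.80°; offset = 14.4·tan 29.80° = 8.247 m.
Layer 2: sin θ = 1.225·sin 29.8°/0.807 = 0.7544, θ = 48.97°; offset = 18.0·tan 48.97° = 20.686 m.
Total horizontal offset = 28.933 m.

29 m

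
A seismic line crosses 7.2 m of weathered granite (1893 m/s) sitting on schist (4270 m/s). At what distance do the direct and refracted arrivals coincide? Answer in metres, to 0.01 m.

x_cross = 2h·√((V₂+V₁)/(V₂−V₁)).
(V₂+V₁)/(V₂−V₁) = (4270+1893)/(4270−1893) = 2.5928; √ = 1.6102.
x_cross = 2·7.2·1.6102 = 23.19 m.

23.19 m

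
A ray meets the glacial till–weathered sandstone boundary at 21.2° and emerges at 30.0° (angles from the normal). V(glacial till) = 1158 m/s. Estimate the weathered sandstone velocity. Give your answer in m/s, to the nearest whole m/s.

Snell's law: sin 21.2°/V₁ = sin 30.0°/V₂.
V₂ = V₁·sin 30.0°/sin 21.2° = 1158 × 1.3826 = 1601.11 m/s.

1601 m/s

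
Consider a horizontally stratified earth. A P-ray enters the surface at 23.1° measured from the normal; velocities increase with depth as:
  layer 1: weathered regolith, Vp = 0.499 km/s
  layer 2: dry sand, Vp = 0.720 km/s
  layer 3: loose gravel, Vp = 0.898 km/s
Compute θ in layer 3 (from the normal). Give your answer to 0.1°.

44.9°

Snell's law across each interface conserves sin θ / V, so sin θ_3 = V_3·sin θ₁/V₁.
sin θ_3 = 0.898 × sin 23.1° / 0.499 = 0.7060.
θ_3 = arcsin 0.7060 = 44.91°.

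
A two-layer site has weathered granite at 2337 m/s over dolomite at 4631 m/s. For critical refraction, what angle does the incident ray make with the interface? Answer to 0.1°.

Critical incidence: sin θ_c = V₁/V₂ = 2337/4631 = 0.5046.
θ_c = arcsin 0.5046 = 30.31°.
Measured from the interface: 90° − 30.31° = 59.69°.

59.7°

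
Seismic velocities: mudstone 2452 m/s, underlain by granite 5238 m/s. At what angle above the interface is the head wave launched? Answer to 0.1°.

62.1°

Critical incidence: sin θ_c = V₁/V₂ = 2452/5238 = 0.4681.
θ_c = arcsin 0.4681 = 27.91°.
Measured from the interface: 90° − 27.91° = 62.09°.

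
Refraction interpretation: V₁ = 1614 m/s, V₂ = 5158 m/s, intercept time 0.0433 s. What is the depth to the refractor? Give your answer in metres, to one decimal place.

36.8 m

θ_c = arcsin(1614/5158) = 18.23°; cos θ_c = 0.9498.
tᵢ = 2h cos θ_c/V₁ ⇒ h = tᵢ·V₁/(2 cos θ_c) = 0.0433·1614/(2·0.9498) = 36.79 m.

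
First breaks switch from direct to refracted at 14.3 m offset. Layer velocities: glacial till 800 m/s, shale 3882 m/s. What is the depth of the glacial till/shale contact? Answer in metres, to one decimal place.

5.8 m

x_cross = 2h·√((V₂+V₁)/(V₂−V₁)) → h = x_cross / (2·√((V₂+V₁)/(V₂−V₁))).
√((V₂+V₁)/(V₂−V₁)) = √((3882+800)/(3882−800)) = 1.2325.
h = 14.3 / (2·1.2325) = 5.80 m.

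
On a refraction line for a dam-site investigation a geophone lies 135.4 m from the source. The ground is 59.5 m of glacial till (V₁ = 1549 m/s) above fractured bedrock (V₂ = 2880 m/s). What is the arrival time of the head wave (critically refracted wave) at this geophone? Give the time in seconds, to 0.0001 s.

t = x/V₂ + 2h·√(V₂²−V₁²)/(V₁V₂).
√(V₂²−V₁²) = √(2880²−1549²) = 2428.0 m/s; delay term = 2·59.5·2428.0/(1549·2880) = 0.06477 s.
t = 135.4/2880 + 0.06477 = 0.11178 s.

0.1118 s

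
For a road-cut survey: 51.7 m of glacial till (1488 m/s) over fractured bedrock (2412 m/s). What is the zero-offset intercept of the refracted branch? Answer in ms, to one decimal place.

54.7 ms

tᵢ = 2h·√(V₂²−V₁²)/(V₁V₂).
√(V₂²−V₁²) = √(2412²−1488²) = 1898.3 m/s.
tᵢ = 2·51.7·1898.3/(1488·2412) = 0.05469 s.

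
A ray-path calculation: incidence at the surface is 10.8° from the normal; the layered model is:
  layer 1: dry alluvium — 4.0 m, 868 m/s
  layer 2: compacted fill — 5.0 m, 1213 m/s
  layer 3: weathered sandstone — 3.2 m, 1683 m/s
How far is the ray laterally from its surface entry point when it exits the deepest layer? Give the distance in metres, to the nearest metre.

3 m

p = sin θ₁/V₁ = sin 10.8°/868 = 2.1588e-04 s/m is conserved through the stack.
Layer 1: θ = 10.80°; offset = 4.0·tan 10.80° = 0.763 m.
Layer 2: sin θ = p·1213 = 0.2619 → θ = 15.18°; offset = 5.0·tan 15.18° = 1.357 m.
Layer 3: sin θ = p·1683 = 0.3633 → θ = 21.30°; offset = 3.2·tan 21.30° = 1.248 m.
Total horizontal offset = 3.368 m.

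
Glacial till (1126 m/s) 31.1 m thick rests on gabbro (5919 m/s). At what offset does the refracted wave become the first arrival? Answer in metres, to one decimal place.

75.4 m

x_cross = 2h·√((V₂+V₁)/(V₂−V₁)).
(V₂+V₁)/(V₂−V₁) = (5919+1126)/(5919−1126) = 1.4699; √ = 1.2124.
x_cross = 2·31.1·1.2124 = 75.41 m.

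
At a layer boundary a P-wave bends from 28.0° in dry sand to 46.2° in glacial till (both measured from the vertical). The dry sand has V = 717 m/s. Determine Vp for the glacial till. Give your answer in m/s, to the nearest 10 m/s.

Snell's law: sin 28.0°/V₁ = sin 46.2°/V₂.
V₂ = V₁·sin 46.2°/sin 28.0° = 717 × 1.5374 = 1102.31 m/s.

1100 m/s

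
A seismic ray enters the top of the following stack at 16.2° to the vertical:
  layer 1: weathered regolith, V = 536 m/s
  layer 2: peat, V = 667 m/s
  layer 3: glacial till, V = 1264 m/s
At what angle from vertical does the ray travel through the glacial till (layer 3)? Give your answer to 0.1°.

41.1°

Ray parameter p = sin 16.2° / 536 = 5.2051e-04 s/m.
sin θ_3 = p·V_3 = 5.2051e-04 × 1264 = 0.6579.
θ_3 = 41.14° from the vertical.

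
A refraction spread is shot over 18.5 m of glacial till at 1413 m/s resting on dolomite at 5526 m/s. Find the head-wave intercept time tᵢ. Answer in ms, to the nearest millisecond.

tᵢ = 2h·√(V₂²−V₁²)/(V₁V₂).
√(V₂²−V₁²) = √(5526²−1413²) = 5342.3 m/s.
tᵢ = 2·18.5·5342.3/(1413·5526) = 0.02531 s.

25 ms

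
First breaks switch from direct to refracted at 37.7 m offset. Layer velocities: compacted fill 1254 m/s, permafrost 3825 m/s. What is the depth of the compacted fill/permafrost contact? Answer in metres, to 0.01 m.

13.41 m

h = (x_cross/2)·√((V₂−V₁)/(V₂+V₁)).
(V₂−V₁)/(V₂+V₁) = (3825−1254)/(3825+1254) = 0.5062; √ = 0.7115.
h = (37.7/2)·0.7115 = 13.41 m.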